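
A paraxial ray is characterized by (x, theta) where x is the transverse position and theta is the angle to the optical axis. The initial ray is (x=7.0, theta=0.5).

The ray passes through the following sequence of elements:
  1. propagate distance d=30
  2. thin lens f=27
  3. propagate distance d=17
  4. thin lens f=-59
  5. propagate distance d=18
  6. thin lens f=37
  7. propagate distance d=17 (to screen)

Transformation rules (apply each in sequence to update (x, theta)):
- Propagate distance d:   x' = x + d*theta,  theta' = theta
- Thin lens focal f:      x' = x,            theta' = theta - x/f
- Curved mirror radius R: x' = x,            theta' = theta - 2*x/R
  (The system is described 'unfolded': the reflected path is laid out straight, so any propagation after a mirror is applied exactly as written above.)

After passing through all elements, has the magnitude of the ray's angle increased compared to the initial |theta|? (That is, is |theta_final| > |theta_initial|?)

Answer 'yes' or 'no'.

Initial: x=7.0000 theta=0.5000
After 1 (propagate distance d=30): x=22.0000 theta=0.5000
After 2 (thin lens f=27): x=22.0000 theta=-17/54 (≈-0.3148)
After 3 (propagate distance d=17): x=899/54 (≈16.6481) theta=-17/54 (≈-0.3148)
After 4 (thin lens f=-59): x=899/54 (≈16.6481) theta=-52/1593 (≈-0.0326)
After 5 (propagate distance d=18): x=51169/3186 (≈16.0606) theta=-52/1593 (≈-0.0326)
After 6 (thin lens f=37): x=51169/3186 (≈16.0606) theta=-6113/13098 (≈-0.4667)
After 7 (propagate distance d=17 (to screen)): x=478982/58941 (≈8.1265) theta=-6113/13098 (≈-0.4667)
|theta_initial|=0.5000 |theta_final|=6113/13098 (≈0.4667) -> not increased

Answer: no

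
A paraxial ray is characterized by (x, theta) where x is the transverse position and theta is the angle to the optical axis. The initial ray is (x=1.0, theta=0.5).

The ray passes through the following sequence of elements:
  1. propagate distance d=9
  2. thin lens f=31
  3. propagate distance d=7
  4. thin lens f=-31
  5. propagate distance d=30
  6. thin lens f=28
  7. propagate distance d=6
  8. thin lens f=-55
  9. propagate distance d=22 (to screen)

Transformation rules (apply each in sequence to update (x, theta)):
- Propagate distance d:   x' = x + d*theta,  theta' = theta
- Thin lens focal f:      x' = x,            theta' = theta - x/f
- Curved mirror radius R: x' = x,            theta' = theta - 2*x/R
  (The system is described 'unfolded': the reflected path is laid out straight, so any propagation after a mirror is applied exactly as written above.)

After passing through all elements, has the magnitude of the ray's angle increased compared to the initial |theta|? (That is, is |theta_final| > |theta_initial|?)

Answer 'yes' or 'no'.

Initial: x=1.0000 theta=0.5000
After 1 (propagate distance d=9): x=5.5000 theta=0.5000
After 2 (thin lens f=31): x=5.5000 theta=10/31 (≈0.3226)
After 3 (propagate distance d=7): x=481/62 (≈7.7581) theta=10/31 (≈0.3226)
After 4 (thin lens f=-31): x=481/62 (≈7.7581) theta=1101/1922 (≈0.5728)
After 5 (propagate distance d=30): x=47941/1922 (≈24.9433) theta=1101/1922 (≈0.5728)
After 6 (thin lens f=28): x=47941/1922 (≈24.9433) theta=-17113/53816 (≈-0.3180)
After 7 (propagate distance d=6): x=619835/26908 (≈23.0353) theta=-17113/53816 (≈-0.3180)
After 8 (thin lens f=-55): x=619835/26908 (≈23.0353) theta=59691/591976 (≈0.1008)
After 9 (propagate distance d=22 (to screen)): x=339763/13454 (≈25.2537) theta=59691/591976 (≈0.1008)
|theta_initial|=0.5000 |theta_final|=59691/591976 (≈0.1008) -> not increased

Answer: no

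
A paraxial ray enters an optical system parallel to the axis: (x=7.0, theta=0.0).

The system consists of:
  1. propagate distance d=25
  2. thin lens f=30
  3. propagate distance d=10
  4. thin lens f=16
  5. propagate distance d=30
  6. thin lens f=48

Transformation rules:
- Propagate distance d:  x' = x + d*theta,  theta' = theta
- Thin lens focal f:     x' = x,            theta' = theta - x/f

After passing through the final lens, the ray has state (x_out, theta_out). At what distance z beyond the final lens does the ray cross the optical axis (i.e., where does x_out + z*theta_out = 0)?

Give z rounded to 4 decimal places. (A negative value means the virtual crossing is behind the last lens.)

Initial: x=7.0000 theta=0.0000
After 1 (propagate distance d=25): x=7.0000 theta=0.0000
After 2 (thin lens f=30): x=7.0000 theta=-7/30 (≈-0.2333)
After 3 (propagate distance d=10): x=14/3 (≈4.6667) theta=-7/30 (≈-0.2333)
After 4 (thin lens f=16): x=14/3 (≈4.6667) theta=-0.5250
After 5 (propagate distance d=30): x=-133/12 (≈-11.0833) theta=-0.5250
After 6 (thin lens f=48): x=-133/12 (≈-11.0833) theta=-847/2880 (≈-0.2941)
z_focus = -x_out/theta_out = -(-133/12)/(-847/2880) = -4560/121 ≈ -37.6860
Rounded to 4 decimal places: z = -37.6860

Answer: -37.6860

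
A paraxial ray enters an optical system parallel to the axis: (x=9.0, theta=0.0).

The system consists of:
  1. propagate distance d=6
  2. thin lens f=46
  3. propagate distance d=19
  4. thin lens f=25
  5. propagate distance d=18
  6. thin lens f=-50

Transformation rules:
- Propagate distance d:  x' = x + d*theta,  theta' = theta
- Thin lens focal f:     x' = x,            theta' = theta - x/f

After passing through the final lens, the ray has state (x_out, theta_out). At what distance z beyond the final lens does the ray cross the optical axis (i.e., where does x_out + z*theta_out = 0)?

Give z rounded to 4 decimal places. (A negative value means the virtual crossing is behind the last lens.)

Initial: x=9.0000 theta=0.0000
After 1 (propagate distance d=6): x=9.0000 theta=0.0000
After 2 (thin lens f=46): x=9.0000 theta=-9/46 (≈-0.1957)
After 3 (propagate distance d=19): x=243/46 (≈5.2826) theta=-9/46 (≈-0.1957)
After 4 (thin lens f=25): x=243/46 (≈5.2826) theta=-234/575 (≈-0.4070)
After 5 (propagate distance d=18): x=-2349/1150 (≈-2.0426) theta=-234/575 (≈-0.4070)
After 6 (thin lens f=-50): x=-2349/1150 (≈-2.0426) theta=-25749/57500 (≈-0.4478)
z_focus = -x_out/theta_out = -(-2349/1150)/(-25749/57500) = -13050/2861 ≈ -4.5613
Rounded to 4 decimal places: z = -4.5613

Answer: -4.5613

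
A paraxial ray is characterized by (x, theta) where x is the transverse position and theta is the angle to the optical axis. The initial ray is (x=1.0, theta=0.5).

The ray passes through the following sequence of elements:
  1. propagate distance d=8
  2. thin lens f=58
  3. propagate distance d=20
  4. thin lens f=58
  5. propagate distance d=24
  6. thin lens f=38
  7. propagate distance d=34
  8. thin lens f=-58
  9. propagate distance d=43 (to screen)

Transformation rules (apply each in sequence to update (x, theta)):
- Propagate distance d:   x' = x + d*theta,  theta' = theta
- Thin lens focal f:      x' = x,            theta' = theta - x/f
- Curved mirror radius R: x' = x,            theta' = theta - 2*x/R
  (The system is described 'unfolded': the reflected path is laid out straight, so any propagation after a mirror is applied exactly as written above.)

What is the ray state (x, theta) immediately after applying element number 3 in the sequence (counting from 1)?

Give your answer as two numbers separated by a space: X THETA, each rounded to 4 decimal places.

Initial: x=1.0000 theta=0.5000
After 1 (propagate distance d=8): x=5.0000 theta=0.5000
After 2 (thin lens f=58): x=5.0000 theta=12/29 (≈0.4138)
After 3 (propagate distance d=20): x=385/29 (≈13.2759) theta=12/29 (≈0.4138)
Rounded to 4 decimal places: x = 13.2759, theta = 0.4138

Answer: 13.2759 0.4138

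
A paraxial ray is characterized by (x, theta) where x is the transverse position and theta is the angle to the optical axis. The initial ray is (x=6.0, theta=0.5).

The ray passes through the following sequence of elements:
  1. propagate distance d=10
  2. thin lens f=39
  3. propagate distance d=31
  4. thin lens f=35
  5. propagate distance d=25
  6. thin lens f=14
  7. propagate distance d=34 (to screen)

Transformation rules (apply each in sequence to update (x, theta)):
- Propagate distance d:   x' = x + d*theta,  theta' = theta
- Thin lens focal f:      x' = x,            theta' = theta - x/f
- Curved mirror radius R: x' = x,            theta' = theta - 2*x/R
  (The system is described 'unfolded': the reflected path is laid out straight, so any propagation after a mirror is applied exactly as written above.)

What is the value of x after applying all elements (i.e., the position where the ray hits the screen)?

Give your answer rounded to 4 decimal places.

Answer: -24.8702

Derivation:
Initial: x=6.0000 theta=0.5000
After 1 (propagate distance d=10): x=11.0000 theta=0.5000
After 2 (thin lens f=39): x=11.0000 theta=17/78 (≈0.2179)
After 3 (propagate distance d=31): x=1385/78 (≈17.7564) theta=17/78 (≈0.2179)
After 4 (thin lens f=35): x=1385/78 (≈17.7564) theta=-79/273 (≈-0.2894)
After 5 (propagate distance d=25): x=1915/182 (≈10.5220) theta=-79/273 (≈-0.2894)
After 6 (thin lens f=14): x=1915/182 (≈10.5220) theta=-7957/7644 (≈-1.0409)
After 7 (propagate distance d=34 (to screen)): x=-47527/1911 (≈-24.8702) theta=-7957/7644 (≈-1.0409)
Rounded to 4 decimal places: x = -24.8702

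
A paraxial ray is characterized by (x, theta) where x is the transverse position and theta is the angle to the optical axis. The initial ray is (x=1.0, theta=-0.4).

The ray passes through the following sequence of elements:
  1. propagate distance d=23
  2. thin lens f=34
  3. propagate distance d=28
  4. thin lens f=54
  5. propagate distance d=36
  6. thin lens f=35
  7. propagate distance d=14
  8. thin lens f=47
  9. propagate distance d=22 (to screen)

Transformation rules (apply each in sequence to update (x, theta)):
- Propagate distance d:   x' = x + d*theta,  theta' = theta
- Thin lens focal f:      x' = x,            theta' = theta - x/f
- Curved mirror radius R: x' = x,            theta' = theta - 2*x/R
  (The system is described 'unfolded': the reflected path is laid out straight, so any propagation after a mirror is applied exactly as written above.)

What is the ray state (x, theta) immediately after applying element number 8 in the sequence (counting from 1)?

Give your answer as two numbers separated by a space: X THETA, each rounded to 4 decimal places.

Answer: -4.9047 0.4635

Derivation:
Initial: x=1.0000 theta=-0.4000
After 1 (propagate distance d=23): x=-8.2000 theta=-0.4000
After 2 (thin lens f=34): x=-8.2000 theta=-27/170 (≈-0.1588)
After 3 (propagate distance d=28): x=-215/17 (≈-12.6471) theta=-27/170 (≈-0.1588)
After 4 (thin lens f=54): x=-215/17 (≈-12.6471) theta=173/2295 (≈0.0754)
After 5 (propagate distance d=36): x=-149/15 (≈-9.9333) theta=173/2295 (≈0.0754)
After 6 (thin lens f=35): x=-149/15 (≈-9.9333) theta=28852/80325 (≈0.3592)
After 7 (propagate distance d=14): x=-56281/11475 (≈-4.9047) theta=28852/80325 (≈0.3592)
After 8 (thin lens f=47): x=-56281/11475 (≈-4.9047) theta=583337/1258425 (≈0.4635)
Rounded to 4 decimal places: x = -4.9047, theta = 0.4635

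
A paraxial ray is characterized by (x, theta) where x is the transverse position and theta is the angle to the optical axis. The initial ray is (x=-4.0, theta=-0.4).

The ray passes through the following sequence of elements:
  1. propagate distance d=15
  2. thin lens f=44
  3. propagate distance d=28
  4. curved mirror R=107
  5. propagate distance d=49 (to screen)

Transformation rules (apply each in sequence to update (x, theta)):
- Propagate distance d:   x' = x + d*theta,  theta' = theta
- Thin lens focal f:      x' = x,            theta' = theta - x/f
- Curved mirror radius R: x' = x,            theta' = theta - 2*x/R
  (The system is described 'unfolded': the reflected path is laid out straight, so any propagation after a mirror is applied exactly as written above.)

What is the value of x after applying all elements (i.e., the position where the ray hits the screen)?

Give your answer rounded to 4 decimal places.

Answer: -9.7116

Derivation:
Initial: x=-4.0000 theta=-0.4000
After 1 (propagate distance d=15): x=-10.0000 theta=-0.4000
After 2 (thin lens f=44): x=-10.0000 theta=-19/110 (≈-0.1727)
After 3 (propagate distance d=28): x=-816/55 (≈-14.8364) theta=-19/110 (≈-0.1727)
After 4 (curved mirror R=107): x=-816/55 (≈-14.8364) theta=1231/11770 (≈0.1046)
After 5 (propagate distance d=49 (to screen)): x=-22861/2354 (≈-9.7116) theta=1231/11770 (≈0.1046)
Rounded to 4 decimal places: x = -9.7116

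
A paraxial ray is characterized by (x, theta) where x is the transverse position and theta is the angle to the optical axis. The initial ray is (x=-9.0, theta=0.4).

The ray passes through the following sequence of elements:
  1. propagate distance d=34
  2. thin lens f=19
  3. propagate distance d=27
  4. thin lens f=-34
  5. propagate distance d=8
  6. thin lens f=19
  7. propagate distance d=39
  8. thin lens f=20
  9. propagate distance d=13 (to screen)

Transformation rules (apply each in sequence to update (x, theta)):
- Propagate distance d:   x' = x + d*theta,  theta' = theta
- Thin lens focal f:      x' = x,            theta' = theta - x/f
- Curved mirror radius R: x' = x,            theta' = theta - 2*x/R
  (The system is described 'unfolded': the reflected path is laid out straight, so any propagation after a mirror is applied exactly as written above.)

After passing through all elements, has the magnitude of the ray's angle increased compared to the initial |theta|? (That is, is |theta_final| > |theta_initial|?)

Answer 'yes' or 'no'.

Initial: x=-9.0000 theta=0.4000
After 1 (propagate distance d=34): x=4.6000 theta=0.4000
After 2 (thin lens f=19): x=4.6000 theta=3/19 (≈0.1579)
After 3 (propagate distance d=27): x=842/95 (≈8.8632) theta=3/19 (≈0.1579)
After 4 (thin lens f=-34): x=842/95 (≈8.8632) theta=676/1615 (≈0.4186)
After 5 (propagate distance d=8): x=1038/85 (≈12.2118) theta=676/1615 (≈0.4186)
After 6 (thin lens f=19): x=1038/85 (≈12.2118) theta=-362/1615 (≈-0.2241)
After 7 (propagate distance d=39): x=5604/1615 (≈3.4700) theta=-362/1615 (≈-0.2241)
After 8 (thin lens f=20): x=5604/1615 (≈3.4700) theta=-169/425 (≈-0.3976)
After 9 (propagate distance d=13 (to screen)): x=-13723/8075 (≈-1.6994) theta=-169/425 (≈-0.3976)
|theta_initial|=0.4000 |theta_final|=169/425 (≈0.3976) -> not increased

Answer: no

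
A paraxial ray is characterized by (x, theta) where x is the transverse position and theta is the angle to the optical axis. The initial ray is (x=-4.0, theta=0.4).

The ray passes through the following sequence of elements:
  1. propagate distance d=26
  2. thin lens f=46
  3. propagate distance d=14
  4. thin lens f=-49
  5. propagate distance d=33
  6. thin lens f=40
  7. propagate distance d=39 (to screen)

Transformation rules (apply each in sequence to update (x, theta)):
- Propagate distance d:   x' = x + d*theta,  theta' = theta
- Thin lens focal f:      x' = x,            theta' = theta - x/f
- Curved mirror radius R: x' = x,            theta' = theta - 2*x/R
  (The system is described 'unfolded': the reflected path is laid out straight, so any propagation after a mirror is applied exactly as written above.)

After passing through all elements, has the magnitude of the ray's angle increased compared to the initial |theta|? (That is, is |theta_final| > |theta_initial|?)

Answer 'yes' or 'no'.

Initial: x=-4.0000 theta=0.4000
After 1 (propagate distance d=26): x=6.4000 theta=0.4000
After 2 (thin lens f=46): x=6.4000 theta=6/23 (≈0.2609)
After 3 (propagate distance d=14): x=1156/115 (≈10.0522) theta=6/23 (≈0.2609)
After 4 (thin lens f=-49): x=1156/115 (≈10.0522) theta=2626/5635 (≈0.4660)
After 5 (propagate distance d=33): x=143302/5635 (≈25.4307) theta=2626/5635 (≈0.4660)
After 6 (thin lens f=40): x=143302/5635 (≈25.4307) theta=-2733/16100 (≈-0.1698)
After 7 (propagate distance d=39 (to screen)): x=2119931/112700 (≈18.8104) theta=-2733/16100 (≈-0.1698)
|theta_initial|=0.4000 |theta_final|=2733/16100 (≈0.1698) -> not increased

Answer: no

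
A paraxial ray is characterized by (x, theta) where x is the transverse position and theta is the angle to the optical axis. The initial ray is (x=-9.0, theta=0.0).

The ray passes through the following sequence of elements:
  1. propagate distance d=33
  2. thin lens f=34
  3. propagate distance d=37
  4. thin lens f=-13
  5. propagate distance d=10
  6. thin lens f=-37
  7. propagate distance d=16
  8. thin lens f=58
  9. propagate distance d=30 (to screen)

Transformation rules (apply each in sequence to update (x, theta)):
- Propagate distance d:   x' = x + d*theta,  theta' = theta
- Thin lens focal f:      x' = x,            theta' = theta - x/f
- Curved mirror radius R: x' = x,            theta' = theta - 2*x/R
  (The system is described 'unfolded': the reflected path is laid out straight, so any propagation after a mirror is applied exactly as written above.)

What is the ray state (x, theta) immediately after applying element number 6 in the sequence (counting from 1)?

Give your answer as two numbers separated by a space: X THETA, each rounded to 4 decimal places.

Answer: 4.0520 0.4353

Derivation:
Initial: x=-9.0000 theta=0.0000
After 1 (propagate distance d=33): x=-9.0000 theta=0.0000
After 2 (thin lens f=34): x=-9.0000 theta=9/34 (≈0.2647)
After 3 (propagate distance d=37): x=27/34 (≈0.7941) theta=9/34 (≈0.2647)
After 4 (thin lens f=-13): x=27/34 (≈0.7941) theta=72/221 (≈0.3258)
After 5 (propagate distance d=10): x=1791/442 (≈4.0520) theta=72/221 (≈0.3258)
After 6 (thin lens f=-37): x=1791/442 (≈4.0520) theta=7119/16354 (≈0.4353)
Rounded to 4 decimal places: x = 4.0520, theta = 0.4353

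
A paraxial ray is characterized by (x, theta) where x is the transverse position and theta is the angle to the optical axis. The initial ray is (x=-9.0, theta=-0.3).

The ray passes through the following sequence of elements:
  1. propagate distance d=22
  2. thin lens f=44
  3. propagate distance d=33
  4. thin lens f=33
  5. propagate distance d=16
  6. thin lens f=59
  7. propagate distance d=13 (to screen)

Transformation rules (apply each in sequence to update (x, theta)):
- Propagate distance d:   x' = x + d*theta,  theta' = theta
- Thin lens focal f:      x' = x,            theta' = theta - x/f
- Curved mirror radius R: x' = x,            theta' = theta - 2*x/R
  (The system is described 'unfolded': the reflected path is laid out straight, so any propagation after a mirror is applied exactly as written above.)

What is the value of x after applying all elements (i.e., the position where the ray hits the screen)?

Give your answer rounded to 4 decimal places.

Answer: 1.2832

Derivation:
Initial: x=-9.0000 theta=-0.3000
After 1 (propagate distance d=22): x=-15.6000 theta=-0.3000
After 2 (thin lens f=44): x=-15.6000 theta=3/55 (≈0.0545)
After 3 (propagate distance d=33): x=-13.8000 theta=3/55 (≈0.0545)
After 4 (thin lens f=33): x=-13.8000 theta=26/55 (≈0.4727)
After 5 (propagate distance d=16): x=-343/55 (≈-6.2364) theta=26/55 (≈0.4727)
After 6 (thin lens f=59): x=-343/55 (≈-6.2364) theta=1877/3245 (≈0.5784)
After 7 (propagate distance d=13 (to screen)): x=4164/3245 (≈1.2832) theta=1877/3245 (≈0.5784)
Rounded to 4 decimal places: x = 1.2832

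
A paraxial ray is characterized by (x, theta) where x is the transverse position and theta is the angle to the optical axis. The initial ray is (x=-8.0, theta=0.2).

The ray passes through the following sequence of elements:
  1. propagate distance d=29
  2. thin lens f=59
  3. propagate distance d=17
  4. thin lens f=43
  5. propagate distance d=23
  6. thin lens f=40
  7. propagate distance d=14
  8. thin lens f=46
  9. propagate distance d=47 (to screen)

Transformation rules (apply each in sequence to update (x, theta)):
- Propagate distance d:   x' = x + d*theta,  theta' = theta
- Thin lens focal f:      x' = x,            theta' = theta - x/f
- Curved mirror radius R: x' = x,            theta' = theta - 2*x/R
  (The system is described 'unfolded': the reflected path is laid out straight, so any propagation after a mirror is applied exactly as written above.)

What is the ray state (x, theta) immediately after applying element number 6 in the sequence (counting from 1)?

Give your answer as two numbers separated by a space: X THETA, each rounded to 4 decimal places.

Answer: 6.3106 0.0369

Derivation:
Initial: x=-8.0000 theta=0.2000
After 1 (propagate distance d=29): x=-2.2000 theta=0.2000
After 2 (thin lens f=59): x=-2.2000 theta=14/59 (≈0.2373)
After 3 (propagate distance d=17): x=541/295 (≈1.8339) theta=14/59 (≈0.2373)
After 4 (thin lens f=43): x=541/295 (≈1.8339) theta=2469/12685 (≈0.1946)
After 5 (propagate distance d=23): x=16010/2537 (≈6.3106) theta=2469/12685 (≈0.1946)
After 6 (thin lens f=40): x=16010/2537 (≈6.3106) theta=1871/50740 (≈0.0369)
Rounded to 4 decimal places: x = 6.3106, theta = 0.0369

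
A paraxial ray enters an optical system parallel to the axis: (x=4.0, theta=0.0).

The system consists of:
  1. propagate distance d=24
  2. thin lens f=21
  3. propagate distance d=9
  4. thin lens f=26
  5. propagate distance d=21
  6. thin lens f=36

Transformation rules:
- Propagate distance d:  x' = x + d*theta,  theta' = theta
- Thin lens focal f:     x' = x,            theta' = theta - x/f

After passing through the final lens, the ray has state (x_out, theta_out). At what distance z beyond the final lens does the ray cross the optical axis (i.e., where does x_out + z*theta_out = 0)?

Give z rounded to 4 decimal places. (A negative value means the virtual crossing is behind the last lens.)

Answer: -19.8367

Derivation:
Initial: x=4.0000 theta=0.0000
After 1 (propagate distance d=24): x=4.0000 theta=0.0000
After 2 (thin lens f=21): x=4.0000 theta=-4/21 (≈-0.1905)
After 3 (propagate distance d=9): x=16/7 (≈2.2857) theta=-4/21 (≈-0.1905)
After 4 (thin lens f=26): x=16/7 (≈2.2857) theta=-76/273 (≈-0.2784)
After 5 (propagate distance d=21): x=-324/91 (≈-3.5604) theta=-76/273 (≈-0.2784)
After 6 (thin lens f=36): x=-324/91 (≈-3.5604) theta=-7/39 (≈-0.1795)
z_focus = -x_out/theta_out = -(-324/91)/(-7/39) = -972/49 ≈ -19.8367
Rounded to 4 decimal places: z = -19.8367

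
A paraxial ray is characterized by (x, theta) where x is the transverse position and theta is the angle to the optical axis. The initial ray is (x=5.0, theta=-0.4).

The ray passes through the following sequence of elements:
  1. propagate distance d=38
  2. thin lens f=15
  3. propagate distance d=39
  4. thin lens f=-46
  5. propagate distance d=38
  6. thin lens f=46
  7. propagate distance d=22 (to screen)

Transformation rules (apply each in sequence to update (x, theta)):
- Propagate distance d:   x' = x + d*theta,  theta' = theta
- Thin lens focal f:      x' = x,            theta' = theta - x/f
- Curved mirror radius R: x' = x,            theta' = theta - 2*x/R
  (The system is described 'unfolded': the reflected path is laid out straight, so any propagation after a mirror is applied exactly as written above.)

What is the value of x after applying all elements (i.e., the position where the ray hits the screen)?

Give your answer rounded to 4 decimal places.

Answer: 12.7416

Derivation:
Initial: x=5.0000 theta=-0.4000
After 1 (propagate distance d=38): x=-10.2000 theta=-0.4000
After 2 (thin lens f=15): x=-10.2000 theta=0.2800
After 3 (propagate distance d=39): x=0.7200 theta=0.2800
After 4 (thin lens f=-46): x=0.7200 theta=34/115 (≈0.2957)
After 5 (propagate distance d=38): x=6874/575 (≈11.9548) theta=34/115 (≈0.2957)
After 6 (thin lens f=46): x=6874/575 (≈11.9548) theta=473/13225 (≈0.0358)
After 7 (propagate distance d=22 (to screen)): x=168508/13225 (≈12.7416) theta=473/13225 (≈0.0358)
Rounded to 4 decimal places: x = 12.7416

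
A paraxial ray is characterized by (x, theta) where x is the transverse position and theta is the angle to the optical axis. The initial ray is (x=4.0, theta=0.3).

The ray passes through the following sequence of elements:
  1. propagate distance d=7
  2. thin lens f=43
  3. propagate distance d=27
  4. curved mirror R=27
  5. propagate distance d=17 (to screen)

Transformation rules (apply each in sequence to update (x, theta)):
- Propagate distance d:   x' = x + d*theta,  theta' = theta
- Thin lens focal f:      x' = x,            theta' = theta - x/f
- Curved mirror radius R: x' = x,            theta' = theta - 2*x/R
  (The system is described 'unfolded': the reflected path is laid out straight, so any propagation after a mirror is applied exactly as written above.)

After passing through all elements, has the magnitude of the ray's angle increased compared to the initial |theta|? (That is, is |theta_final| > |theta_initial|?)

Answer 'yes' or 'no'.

Initial: x=4.0000 theta=0.3000
After 1 (propagate distance d=7): x=6.1000 theta=0.3000
After 2 (thin lens f=43): x=6.1000 theta=34/215 (≈0.1581)
After 3 (propagate distance d=27): x=4459/430 (≈10.3698) theta=34/215 (≈0.1581)
After 4 (curved mirror R=27): x=4459/430 (≈10.3698) theta=-3541/5805 (≈-0.6100)
After 5 (propagate distance d=17 (to screen)): x=-1/11610 (≈-0.0001) theta=-3541/5805 (≈-0.6100)
|theta_initial|=0.3000 |theta_final|=3541/5805 (≈0.6100) -> increased

Answer: yes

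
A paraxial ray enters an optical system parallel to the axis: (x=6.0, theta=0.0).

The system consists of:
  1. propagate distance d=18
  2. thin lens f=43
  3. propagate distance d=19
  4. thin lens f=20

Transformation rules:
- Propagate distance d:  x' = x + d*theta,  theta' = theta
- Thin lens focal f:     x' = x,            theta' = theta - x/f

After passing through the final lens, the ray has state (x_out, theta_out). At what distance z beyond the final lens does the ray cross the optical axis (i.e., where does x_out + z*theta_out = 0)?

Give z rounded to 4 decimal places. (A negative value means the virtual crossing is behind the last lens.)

Answer: 10.9091

Derivation:
Initial: x=6.0000 theta=0.0000
After 1 (propagate distance d=18): x=6.0000 theta=0.0000
After 2 (thin lens f=43): x=6.0000 theta=-6/43 (≈-0.1395)
After 3 (propagate distance d=19): x=144/43 (≈3.3488) theta=-6/43 (≈-0.1395)
After 4 (thin lens f=20): x=144/43 (≈3.3488) theta=-66/215 (≈-0.3070)
z_focus = -x_out/theta_out = -(144/43)/(-66/215) = 120/11 ≈ 10.9091
Rounded to 4 decimal places: z = 10.9091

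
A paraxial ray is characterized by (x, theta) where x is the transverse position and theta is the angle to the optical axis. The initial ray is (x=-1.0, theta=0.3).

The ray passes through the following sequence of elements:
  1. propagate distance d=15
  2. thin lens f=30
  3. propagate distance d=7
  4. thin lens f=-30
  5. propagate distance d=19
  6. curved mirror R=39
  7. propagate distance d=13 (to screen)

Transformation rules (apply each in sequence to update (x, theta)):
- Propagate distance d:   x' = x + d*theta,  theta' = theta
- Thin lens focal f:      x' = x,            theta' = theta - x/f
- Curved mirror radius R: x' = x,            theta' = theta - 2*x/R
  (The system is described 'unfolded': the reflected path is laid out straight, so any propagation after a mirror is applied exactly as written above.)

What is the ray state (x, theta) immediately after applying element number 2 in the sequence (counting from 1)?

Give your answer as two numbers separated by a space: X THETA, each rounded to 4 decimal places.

Answer: 3.5000 0.1833

Derivation:
Initial: x=-1.0000 theta=0.3000
After 1 (propagate distance d=15): x=3.5000 theta=0.3000
After 2 (thin lens f=30): x=3.5000 theta=11/60 (≈0.1833)
Rounded to 4 decimal places: x = 3.5000, theta = 0.1833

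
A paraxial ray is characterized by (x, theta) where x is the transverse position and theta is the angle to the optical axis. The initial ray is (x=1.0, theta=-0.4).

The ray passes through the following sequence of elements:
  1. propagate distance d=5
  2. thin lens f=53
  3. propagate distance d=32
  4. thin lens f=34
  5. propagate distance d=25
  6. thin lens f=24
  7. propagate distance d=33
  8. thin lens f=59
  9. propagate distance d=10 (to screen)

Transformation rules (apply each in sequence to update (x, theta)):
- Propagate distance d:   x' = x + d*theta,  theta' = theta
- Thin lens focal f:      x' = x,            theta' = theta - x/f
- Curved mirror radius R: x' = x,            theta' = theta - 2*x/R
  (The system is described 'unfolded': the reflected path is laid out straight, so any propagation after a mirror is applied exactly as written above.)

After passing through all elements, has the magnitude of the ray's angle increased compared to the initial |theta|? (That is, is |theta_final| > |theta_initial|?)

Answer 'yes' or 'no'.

Initial: x=1.0000 theta=-0.4000
After 1 (propagate distance d=5): x=-1.0000 theta=-0.4000
After 2 (thin lens f=53): x=-1.0000 theta=-101/265 (≈-0.3811)
After 3 (propagate distance d=32): x=-3497/265 (≈-13.1962) theta=-101/265 (≈-0.3811)
After 4 (thin lens f=34): x=-3497/265 (≈-13.1962) theta=63/9010 (≈0.0070)
After 5 (propagate distance d=25): x=-117323/9010 (≈-13.0214) theta=63/9010 (≈0.0070)
After 6 (thin lens f=24): x=-117323/9010 (≈-13.0214) theta=23767/43248 (≈0.5496)
After 7 (propagate distance d=33): x=368601/72080 (≈5.1138) theta=23767/43248 (≈0.5496)
After 8 (thin lens f=59): x=368601/72080 (≈5.1138) theta=2952731/6379080 (≈0.4629)
After 9 (propagate distance d=10 (to screen)): x=124296997/12758160 (≈9.7425) theta=2952731/6379080 (≈0.4629)
|theta_initial|=0.4000 |theta_final|=2952731/6379080 (≈0.4629) -> increased

Answer: yes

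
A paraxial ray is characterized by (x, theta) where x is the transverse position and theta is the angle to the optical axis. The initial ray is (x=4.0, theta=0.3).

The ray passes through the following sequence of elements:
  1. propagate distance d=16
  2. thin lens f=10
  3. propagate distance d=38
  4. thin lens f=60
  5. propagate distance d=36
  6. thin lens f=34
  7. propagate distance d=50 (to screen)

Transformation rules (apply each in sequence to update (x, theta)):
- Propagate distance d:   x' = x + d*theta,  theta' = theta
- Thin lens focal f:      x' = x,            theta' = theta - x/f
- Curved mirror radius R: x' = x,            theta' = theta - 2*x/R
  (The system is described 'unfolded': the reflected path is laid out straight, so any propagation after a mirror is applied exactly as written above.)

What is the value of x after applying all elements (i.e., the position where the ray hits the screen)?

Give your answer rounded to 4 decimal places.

Answer: -5.6485

Derivation:
Initial: x=4.0000 theta=0.3000
After 1 (propagate distance d=16): x=8.8000 theta=0.3000
After 2 (thin lens f=10): x=8.8000 theta=-0.5800
After 3 (propagate distance d=38): x=-13.2400 theta=-0.5800
After 4 (thin lens f=60): x=-13.2400 theta=-539/1500 (≈-0.3593)
After 5 (propagate distance d=36): x=-26.1760 theta=-539/1500 (≈-0.3593)
After 6 (thin lens f=34): x=-26.1760 theta=10469/25500 (≈0.4105)
After 7 (propagate distance d=50 (to screen)): x=-72019/12750 (≈-5.6485) theta=10469/25500 (≈0.4105)
Rounded to 4 decimal places: x = -5.6485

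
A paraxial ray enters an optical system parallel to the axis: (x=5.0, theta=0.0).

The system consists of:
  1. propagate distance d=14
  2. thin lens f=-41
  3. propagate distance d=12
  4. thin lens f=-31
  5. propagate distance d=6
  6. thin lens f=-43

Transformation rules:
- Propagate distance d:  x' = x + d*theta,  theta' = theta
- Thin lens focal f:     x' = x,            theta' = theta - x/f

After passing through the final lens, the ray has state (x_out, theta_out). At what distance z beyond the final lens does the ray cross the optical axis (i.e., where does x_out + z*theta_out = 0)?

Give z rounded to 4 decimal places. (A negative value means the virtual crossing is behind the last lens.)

Initial: x=5.0000 theta=0.0000
After 1 (propagate distance d=14): x=5.0000 theta=0.0000
After 2 (thin lens f=-41): x=5.0000 theta=5/41 (≈0.1220)
After 3 (propagate distance d=12): x=265/41 (≈6.4634) theta=5/41 (≈0.1220)
After 4 (thin lens f=-31): x=265/41 (≈6.4634) theta=420/1271 (≈0.3304)
After 5 (propagate distance d=6): x=10735/1271 (≈8.4461) theta=420/1271 (≈0.3304)
After 6 (thin lens f=-43): x=10735/1271 (≈8.4461) theta=28795/54653 (≈0.5269)
z_focus = -x_out/theta_out = -(10735/1271)/(28795/54653) = -92321/5759 ≈ -16.0307
Rounded to 4 decimal places: z = -16.0307

Answer: -16.0307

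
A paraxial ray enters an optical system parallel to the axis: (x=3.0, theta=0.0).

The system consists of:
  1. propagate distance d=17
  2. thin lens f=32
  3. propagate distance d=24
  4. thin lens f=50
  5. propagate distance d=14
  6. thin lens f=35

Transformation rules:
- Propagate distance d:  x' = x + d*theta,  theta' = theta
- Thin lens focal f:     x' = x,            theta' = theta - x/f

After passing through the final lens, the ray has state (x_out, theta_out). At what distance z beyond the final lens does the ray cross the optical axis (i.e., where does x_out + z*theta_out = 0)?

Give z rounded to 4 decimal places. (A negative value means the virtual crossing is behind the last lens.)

Initial: x=3.0000 theta=0.0000
After 1 (propagate distance d=17): x=3.0000 theta=0.0000
After 2 (thin lens f=32): x=3.0000 theta=-3/32 (≈-0.0938)
After 3 (propagate distance d=24): x=0.7500 theta=-3/32 (≈-0.0938)
After 4 (thin lens f=50): x=0.7500 theta=-87/800 (≈-0.1088)
After 5 (propagate distance d=14): x=-0.7725 theta=-87/800 (≈-0.1088)
After 6 (thin lens f=35): x=-0.7725 theta=-2427/28000 (≈-0.0867)
z_focus = -x_out/theta_out = -(-0.7725)/(-2427/28000) = -7210/809 ≈ -8.9122
Rounded to 4 decimal places: z = -8.9122

Answer: -8.9122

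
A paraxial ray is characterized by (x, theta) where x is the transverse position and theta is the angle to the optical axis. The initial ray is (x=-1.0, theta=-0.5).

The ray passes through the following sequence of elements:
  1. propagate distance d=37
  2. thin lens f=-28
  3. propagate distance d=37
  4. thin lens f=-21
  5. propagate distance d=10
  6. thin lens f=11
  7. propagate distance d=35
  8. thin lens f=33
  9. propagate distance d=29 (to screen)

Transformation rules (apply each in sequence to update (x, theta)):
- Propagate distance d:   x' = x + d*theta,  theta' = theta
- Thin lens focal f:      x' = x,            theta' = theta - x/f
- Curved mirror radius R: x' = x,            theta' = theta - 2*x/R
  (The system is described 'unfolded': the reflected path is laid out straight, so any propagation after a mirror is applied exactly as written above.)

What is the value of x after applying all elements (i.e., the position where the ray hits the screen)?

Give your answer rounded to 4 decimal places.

Initial: x=-1.0000 theta=-0.5000
After 1 (propagate distance d=37): x=-19.5000 theta=-0.5000
After 2 (thin lens f=-28): x=-19.5000 theta=-67/56 (≈-1.1964)
After 3 (propagate distance d=37): x=-3571/56 (≈-63.7679) theta=-67/56 (≈-1.1964)
After 4 (thin lens f=-21): x=-3571/56 (≈-63.7679) theta=-2489/588 (≈-4.2330)
After 5 (propagate distance d=10): x=-124771/1176 (≈-106.0978) theta=-2489/588 (≈-4.2330)
After 6 (thin lens f=11): x=-124771/1176 (≈-106.0978) theta=70013/12936 (≈5.4123)
After 7 (propagate distance d=35): x=538987/6468 (≈83.3313) theta=70013/12936 (≈5.4123)
After 8 (thin lens f=33): x=538987/6468 (≈83.3313) theta=176065/60984 (≈2.8871)
After 9 (propagate distance d=29 (to screen)): x=71314337/426888 (≈167.0563) theta=176065/60984 (≈2.8871)
Rounded to 4 decimal places: x = 167.0563

Answer: 167.0563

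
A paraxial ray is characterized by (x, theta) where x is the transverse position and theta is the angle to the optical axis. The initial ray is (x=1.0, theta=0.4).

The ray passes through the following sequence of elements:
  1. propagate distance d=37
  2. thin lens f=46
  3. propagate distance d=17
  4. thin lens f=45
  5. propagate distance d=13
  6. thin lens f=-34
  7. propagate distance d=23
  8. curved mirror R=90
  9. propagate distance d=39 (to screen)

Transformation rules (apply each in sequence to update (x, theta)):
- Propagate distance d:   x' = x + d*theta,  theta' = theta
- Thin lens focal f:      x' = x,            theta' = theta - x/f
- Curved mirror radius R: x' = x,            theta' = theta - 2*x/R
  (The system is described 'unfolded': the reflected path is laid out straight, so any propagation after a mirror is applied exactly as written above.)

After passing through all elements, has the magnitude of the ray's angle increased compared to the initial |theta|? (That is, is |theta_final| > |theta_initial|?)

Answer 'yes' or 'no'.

Initial: x=1.0000 theta=0.4000
After 1 (propagate distance d=37): x=15.8000 theta=0.4000
After 2 (thin lens f=46): x=15.8000 theta=13/230 (≈0.0565)
After 3 (propagate distance d=17): x=771/46 (≈16.7609) theta=13/230 (≈0.0565)
After 4 (thin lens f=45): x=771/46 (≈16.7609) theta=-109/345 (≈-0.3159)
After 5 (propagate distance d=13): x=8731/690 (≈12.6536) theta=-109/345 (≈-0.3159)
After 6 (thin lens f=-34): x=8731/690 (≈12.6536) theta=1319/23460 (≈0.0562)
After 7 (propagate distance d=23): x=327191/23460 (≈13.9468) theta=1319/23460 (≈0.0562)
After 8 (curved mirror R=90): x=327191/23460 (≈13.9468) theta=-66959/263925 (≈-0.2537)
After 9 (propagate distance d=39 (to screen)): x=1425997/351900 (≈4.0523) theta=-66959/263925 (≈-0.2537)
|theta_initial|=0.4000 |theta_final|=66959/263925 (≈0.2537) -> not increased

Answer: no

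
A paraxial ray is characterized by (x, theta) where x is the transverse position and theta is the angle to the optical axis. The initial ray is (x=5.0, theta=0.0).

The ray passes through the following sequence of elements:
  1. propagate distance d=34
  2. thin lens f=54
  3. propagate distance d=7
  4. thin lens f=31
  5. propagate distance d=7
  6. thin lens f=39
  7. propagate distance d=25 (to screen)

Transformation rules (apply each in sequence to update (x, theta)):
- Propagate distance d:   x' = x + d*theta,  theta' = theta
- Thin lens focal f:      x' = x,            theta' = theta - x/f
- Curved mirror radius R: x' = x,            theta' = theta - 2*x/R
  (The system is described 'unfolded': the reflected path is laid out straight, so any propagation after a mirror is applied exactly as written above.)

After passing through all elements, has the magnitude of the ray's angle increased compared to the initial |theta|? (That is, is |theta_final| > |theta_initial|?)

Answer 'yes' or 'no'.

Answer: yes

Derivation:
Initial: x=5.0000 theta=0.0000
After 1 (propagate distance d=34): x=5.0000 theta=0.0000
After 2 (thin lens f=54): x=5.0000 theta=-5/54 (≈-0.0926)
After 3 (propagate distance d=7): x=235/54 (≈4.3519) theta=-5/54 (≈-0.0926)
After 4 (thin lens f=31): x=235/54 (≈4.3519) theta=-65/279 (≈-0.2330)
After 5 (propagate distance d=7): x=4555/1674 (≈2.7210) theta=-65/279 (≈-0.2330)
After 6 (thin lens f=39): x=4555/1674 (≈2.7210) theta=-19765/65286 (≈-0.3027)
After 7 (propagate distance d=25 (to screen)): x=-158240/32643 (≈-4.8476) theta=-19765/65286 (≈-0.3027)
|theta_initial|=0.0000 |theta_final|=19765/65286 (≈0.3027) -> increased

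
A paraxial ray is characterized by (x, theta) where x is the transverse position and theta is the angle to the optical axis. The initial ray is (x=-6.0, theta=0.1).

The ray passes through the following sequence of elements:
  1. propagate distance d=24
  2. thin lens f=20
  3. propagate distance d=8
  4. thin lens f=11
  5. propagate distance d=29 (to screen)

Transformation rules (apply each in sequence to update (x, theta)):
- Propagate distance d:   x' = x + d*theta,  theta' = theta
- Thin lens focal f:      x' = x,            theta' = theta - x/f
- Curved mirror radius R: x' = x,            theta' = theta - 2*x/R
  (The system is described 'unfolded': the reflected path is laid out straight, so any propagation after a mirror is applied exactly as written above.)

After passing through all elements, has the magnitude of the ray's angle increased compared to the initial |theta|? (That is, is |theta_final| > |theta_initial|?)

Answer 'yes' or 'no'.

Answer: yes

Derivation:
Initial: x=-6.0000 theta=0.1000
After 1 (propagate distance d=24): x=-3.6000 theta=0.1000
After 2 (thin lens f=20): x=-3.6000 theta=0.2800
After 3 (propagate distance d=8): x=-1.3600 theta=0.2800
After 4 (thin lens f=11): x=-1.3600 theta=111/275 (≈0.4036)
After 5 (propagate distance d=29 (to screen)): x=569/55 (≈10.3455) theta=111/275 (≈0.4036)
|theta_initial|=0.1000 |theta_final|=111/275 (≈0.4036) -> increased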